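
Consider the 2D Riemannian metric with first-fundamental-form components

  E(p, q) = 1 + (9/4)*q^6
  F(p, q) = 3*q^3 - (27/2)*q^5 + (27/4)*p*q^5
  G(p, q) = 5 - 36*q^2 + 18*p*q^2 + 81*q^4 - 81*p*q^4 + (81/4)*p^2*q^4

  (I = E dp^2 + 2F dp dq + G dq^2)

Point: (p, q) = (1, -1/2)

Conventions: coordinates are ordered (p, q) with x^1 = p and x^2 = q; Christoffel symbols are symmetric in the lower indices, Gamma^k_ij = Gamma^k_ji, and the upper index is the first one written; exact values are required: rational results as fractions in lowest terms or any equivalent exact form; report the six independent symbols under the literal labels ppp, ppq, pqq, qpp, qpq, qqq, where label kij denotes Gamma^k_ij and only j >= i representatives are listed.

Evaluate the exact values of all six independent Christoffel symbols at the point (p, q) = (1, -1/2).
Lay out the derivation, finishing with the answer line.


E = 265/256, F = -21/128, G = 113/64 at the point
E_p = 0, E_q = -27/64, F_p = -27/128, F_q = 9/64, G_p = 63/32, G_q = 63/8
EG - F^2 = 461/256;  g^inv = (256/461) * [[113/64, 21/128], [21/128, 265/256]]
first-kind symbols [ij,l] = (1/2)(d_i g_jl + d_j g_il - d_l g_ij): [pp,p] = E_p/2 = 0, [pp,q] = F_p - E_q/2 = 0, [pq,p] = E_q/2 = -27/128, [pq,q] = G_p/2 = 63/64, [qq,p] = F_q - G_p/2 = -27/32, [qq,q] = G_q/2 = 63/16
Gamma^p_ij = (G*[ij,p] - F*[ij,q])/(EG - F^2), Gamma^q_ij = (E*[ij,q] - F*[ij,p])/(EG - F^2)

Answer: Gamma_ppp = 0, Gamma_ppq = -54/461, Gamma_pqq = -216/461, Gamma_qpp = 0, Gamma_qpq = 252/461, Gamma_qqq = 1008/461


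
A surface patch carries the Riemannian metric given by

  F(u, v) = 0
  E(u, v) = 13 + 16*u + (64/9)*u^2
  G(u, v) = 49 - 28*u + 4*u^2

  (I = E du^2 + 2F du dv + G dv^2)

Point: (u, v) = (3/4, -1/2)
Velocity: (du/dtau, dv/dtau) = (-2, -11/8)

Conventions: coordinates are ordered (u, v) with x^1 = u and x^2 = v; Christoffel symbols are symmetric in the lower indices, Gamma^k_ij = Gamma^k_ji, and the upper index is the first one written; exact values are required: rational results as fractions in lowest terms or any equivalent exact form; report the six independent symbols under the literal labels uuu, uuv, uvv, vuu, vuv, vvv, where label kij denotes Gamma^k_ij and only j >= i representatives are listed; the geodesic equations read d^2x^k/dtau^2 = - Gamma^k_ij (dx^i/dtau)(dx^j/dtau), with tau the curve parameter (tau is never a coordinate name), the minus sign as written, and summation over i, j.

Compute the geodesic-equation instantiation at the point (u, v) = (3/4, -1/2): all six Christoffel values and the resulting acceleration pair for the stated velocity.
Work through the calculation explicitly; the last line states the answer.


E = 29, F = 0, G = 121/4 at the point
E_u = 80/3, E_v = 0, F_u = 0, F_v = 0, G_u = -22, G_v = 0
EG - F^2 = 3509/4;  g^inv = (4/3509) * [[121/4, 0], [0, 29]]
first-kind symbols [ij,l] = (1/2)(d_i g_jl + d_j g_il - d_l g_ij): [uu,u] = E_u/2 = 40/3, [uu,v] = F_u - E_v/2 = 0, [uv,u] = E_v/2 = 0, [uv,v] = G_u/2 = -11, [vv,u] = F_v - G_u/2 = 11, [vv,v] = G_v/2 = 0
Gamma^u_ij = (G*[ij,u] - F*[ij,v])/(EG - F^2), Gamma^v_ij = (E*[ij,v] - F*[ij,u])/(EG - F^2)
Gamma_uuu = 40/87, Gamma_uuv = 0, Gamma_uvv = 11/29, Gamma_vuu = 0, Gamma_vuv = -4/11, Gamma_vvv = 0
d^2u/dtau^2 = -(Gamma_uuu*(-2)^2 + 2*Gamma_uuv*(-2)*(-11/8) + Gamma_uvv*(-11/8)^2) = -14233/5568
d^2v/dtau^2 = -(Gamma_vuu*(-2)^2 + 2*Gamma_vuv*(-2)*(-11/8) + Gamma_vvv*(-11/8)^2) = 2

Answer: Gamma_uuu = 40/87, Gamma_uuv = 0, Gamma_uvv = 11/29, Gamma_vuu = 0, Gamma_vuv = -4/11, Gamma_vvv = 0; accelerations (d^2u/dtau^2, d^2v/dtau^2) = (-14233/5568, 2)


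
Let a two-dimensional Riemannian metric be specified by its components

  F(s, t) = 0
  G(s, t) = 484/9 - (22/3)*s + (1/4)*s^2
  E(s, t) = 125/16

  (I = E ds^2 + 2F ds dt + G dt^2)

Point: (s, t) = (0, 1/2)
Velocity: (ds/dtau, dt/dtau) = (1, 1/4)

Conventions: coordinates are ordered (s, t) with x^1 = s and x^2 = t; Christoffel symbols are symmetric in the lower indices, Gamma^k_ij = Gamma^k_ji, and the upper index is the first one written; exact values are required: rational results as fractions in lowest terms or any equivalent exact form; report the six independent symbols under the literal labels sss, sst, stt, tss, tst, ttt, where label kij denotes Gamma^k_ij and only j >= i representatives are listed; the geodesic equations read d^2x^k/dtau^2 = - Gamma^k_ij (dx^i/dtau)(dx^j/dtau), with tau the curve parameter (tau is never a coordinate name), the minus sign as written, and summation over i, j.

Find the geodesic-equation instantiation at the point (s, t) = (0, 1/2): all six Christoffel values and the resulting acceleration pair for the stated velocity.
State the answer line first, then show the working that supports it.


Answer: Gamma_sss = 0, Gamma_sst = 0, Gamma_stt = 176/375, Gamma_tss = 0, Gamma_tst = -3/44, Gamma_ttt = 0; accelerations (d^2s/dtau^2, d^2t/dtau^2) = (-11/375, 3/88)

E = 125/16, F = 0, G = 484/9 at the point
E_s = 0, E_t = 0, F_s = 0, F_t = 0, G_s = -22/3, G_t = 0
EG - F^2 = 15125/36;  g^inv = (36/15125) * [[484/9, 0], [0, 125/16]]
first-kind symbols [ij,l] = (1/2)(d_i g_jl + d_j g_il - d_l g_ij): [ss,s] = E_s/2 = 0, [ss,t] = F_s - E_t/2 = 0, [st,s] = E_t/2 = 0, [st,t] = G_s/2 = -11/3, [tt,s] = F_t - G_s/2 = 11/3, [tt,t] = G_t/2 = 0
Gamma^s_ij = (G*[ij,s] - F*[ij,t])/(EG - F^2), Gamma^t_ij = (E*[ij,t] - F*[ij,s])/(EG - F^2)
Gamma_sss = 0, Gamma_sst = 0, Gamma_stt = 176/375, Gamma_tss = 0, Gamma_tst = -3/44, Gamma_ttt = 0
d^2s/dtau^2 = -(Gamma_sss*(1)^2 + 2*Gamma_sst*(1)*(1/4) + Gamma_stt*(1/4)^2) = -11/375
d^2t/dtau^2 = -(Gamma_tss*(1)^2 + 2*Gamma_tst*(1)*(1/4) + Gamma_ttt*(1/4)^2) = 3/88


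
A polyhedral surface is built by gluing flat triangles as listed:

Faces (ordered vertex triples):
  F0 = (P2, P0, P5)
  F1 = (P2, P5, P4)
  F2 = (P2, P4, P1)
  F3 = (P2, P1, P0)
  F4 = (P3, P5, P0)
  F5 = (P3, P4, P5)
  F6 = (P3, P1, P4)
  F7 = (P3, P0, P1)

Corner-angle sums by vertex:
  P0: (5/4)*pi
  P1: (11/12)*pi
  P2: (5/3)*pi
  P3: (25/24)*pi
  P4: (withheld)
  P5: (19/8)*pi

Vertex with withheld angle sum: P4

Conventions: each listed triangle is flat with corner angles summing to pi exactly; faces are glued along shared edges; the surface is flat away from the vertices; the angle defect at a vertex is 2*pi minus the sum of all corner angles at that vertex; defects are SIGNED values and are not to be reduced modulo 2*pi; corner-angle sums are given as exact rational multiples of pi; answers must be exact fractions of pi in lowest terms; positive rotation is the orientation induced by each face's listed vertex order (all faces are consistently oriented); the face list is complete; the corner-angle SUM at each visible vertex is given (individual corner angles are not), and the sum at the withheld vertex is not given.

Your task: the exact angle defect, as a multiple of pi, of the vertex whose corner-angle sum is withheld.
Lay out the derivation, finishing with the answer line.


V = 6, E = 12, F = 8; chi = V - E + F = 2
Gauss-Bonnet: total defect = 2*pi*chi = 4*pi; visible defects sum to (11/4)*pi

Answer: defect(P4) = (5/4)*pi


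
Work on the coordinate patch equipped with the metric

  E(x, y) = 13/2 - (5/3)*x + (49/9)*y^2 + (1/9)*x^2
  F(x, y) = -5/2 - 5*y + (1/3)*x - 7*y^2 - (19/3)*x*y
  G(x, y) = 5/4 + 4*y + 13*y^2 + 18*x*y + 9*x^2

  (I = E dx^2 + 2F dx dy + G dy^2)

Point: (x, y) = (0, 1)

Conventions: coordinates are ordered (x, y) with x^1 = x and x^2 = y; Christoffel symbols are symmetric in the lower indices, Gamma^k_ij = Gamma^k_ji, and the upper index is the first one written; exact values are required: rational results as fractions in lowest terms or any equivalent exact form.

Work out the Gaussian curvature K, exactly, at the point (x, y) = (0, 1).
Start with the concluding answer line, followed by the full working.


Answer: K = -372408/310249

E = 215/18, F = -29/2, G = 73/4, EG - F^2 = 557/72 at the point
E_x = -5/3, E_y = 98/9, F_x = -6, F_y = -19, G_x = 18, G_y = 30
E_yy = 98/9, F_xy = -19/3, G_xx = 18
Brioschi: K = (det M1 - det M2) / (EG - F^2)^2 with the standard first/second-derivative matrices M1, M2.
M1 = [[-E_yy/2 + F_xy - G_xx/2, E_x/2, F_x - E_y/2], [F_y - G_x/2, E, F], [G_y/2, F, G]] = [[-187/9, -5/6, -103/9], [-28, 215/18, -29/2], [15, -29/2, 73/4]]; det M1 = -1944845/648
M2 = [[0, E_y/2, G_x/2], [E_y/2, E, F], [G_x/2, F, G]] = [[0, 49/9, 9], [49/9, 215/18, -29/2], [9, -29/2, 73/4]]; det M2 = -949147/324
det M1 - det M2 = -15517/216; K = -15517/216 / (557/72)^2 = -372408/310249


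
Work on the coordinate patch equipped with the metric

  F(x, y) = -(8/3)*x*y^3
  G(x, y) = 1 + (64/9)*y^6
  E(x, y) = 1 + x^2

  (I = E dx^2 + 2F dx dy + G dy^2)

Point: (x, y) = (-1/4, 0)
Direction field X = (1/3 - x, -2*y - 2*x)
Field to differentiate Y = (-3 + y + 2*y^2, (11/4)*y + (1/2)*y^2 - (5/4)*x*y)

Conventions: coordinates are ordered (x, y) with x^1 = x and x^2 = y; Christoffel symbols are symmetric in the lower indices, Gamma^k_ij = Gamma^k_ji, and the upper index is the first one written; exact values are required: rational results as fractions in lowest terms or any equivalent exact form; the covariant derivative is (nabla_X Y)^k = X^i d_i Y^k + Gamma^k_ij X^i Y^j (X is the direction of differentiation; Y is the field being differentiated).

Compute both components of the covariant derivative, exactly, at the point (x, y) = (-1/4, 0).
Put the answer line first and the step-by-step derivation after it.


Answer: (nabla_X Y)^x = 31/34, (nabla_X Y)^y = 49/32

E = 17/16, F = 0, G = 1 at the point
E_x = -1/2, E_y = 0, F_x = 0, F_y = 0, G_x = 0, G_y = 0
EG - F^2 = 17/16;  g^inv = (16/17) * [[1, 0], [0, 17/16]]
first-kind symbols [ij,l] = (1/2)(d_i g_jl + d_j g_il - d_l g_ij): [xx,x] = E_x/2 = -1/4, [xx,y] = F_x - E_y/2 = 0, [xy,x] = E_y/2 = 0, [xy,y] = G_x/2 = 0, [yy,x] = F_y - G_x/2 = 0, [yy,y] = G_y/2 = 0
Gamma^x_ij = (G*[ij,x] - F*[ij,y])/(EG - F^2), Gamma^y_ij = (E*[ij,y] - F*[ij,x])/(EG - F^2)
Gamma_xxx = -4/17, Gamma_xxy = 0, Gamma_xyy = 0, Gamma_yxx = 0, Gamma_yxy = 0, Gamma_yyy = 0
X = (7/12, 1/2), Y = (-3, 0) at the point


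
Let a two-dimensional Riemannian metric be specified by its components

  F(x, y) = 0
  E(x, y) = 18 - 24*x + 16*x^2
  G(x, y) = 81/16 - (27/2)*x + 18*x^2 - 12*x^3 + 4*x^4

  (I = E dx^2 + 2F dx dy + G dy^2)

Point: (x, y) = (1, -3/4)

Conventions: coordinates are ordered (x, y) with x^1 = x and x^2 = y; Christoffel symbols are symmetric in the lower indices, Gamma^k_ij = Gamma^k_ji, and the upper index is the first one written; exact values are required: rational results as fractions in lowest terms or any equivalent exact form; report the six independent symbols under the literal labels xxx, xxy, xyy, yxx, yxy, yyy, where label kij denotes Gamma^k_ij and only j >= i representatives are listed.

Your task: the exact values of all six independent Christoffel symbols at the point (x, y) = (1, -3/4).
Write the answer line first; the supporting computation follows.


Answer: Gamma_xxx = 2/5, Gamma_xxy = 0, Gamma_xyy = -1/8, Gamma_yxx = 0, Gamma_yxy = 4/5, Gamma_yyy = 0

E = 10, F = 0, G = 25/16 at the point
E_x = 8, E_y = 0, F_x = 0, F_y = 0, G_x = 5/2, G_y = 0
EG - F^2 = 125/8;  g^inv = (8/125) * [[25/16, 0], [0, 10]]
first-kind symbols [ij,l] = (1/2)(d_i g_jl + d_j g_il - d_l g_ij): [xx,x] = E_x/2 = 4, [xx,y] = F_x - E_y/2 = 0, [xy,x] = E_y/2 = 0, [xy,y] = G_x/2 = 5/4, [yy,x] = F_y - G_x/2 = -5/4, [yy,y] = G_y/2 = 0
Gamma^x_ij = (G*[ij,x] - F*[ij,y])/(EG - F^2), Gamma^y_ij = (E*[ij,y] - F*[ij,x])/(EG - F^2)


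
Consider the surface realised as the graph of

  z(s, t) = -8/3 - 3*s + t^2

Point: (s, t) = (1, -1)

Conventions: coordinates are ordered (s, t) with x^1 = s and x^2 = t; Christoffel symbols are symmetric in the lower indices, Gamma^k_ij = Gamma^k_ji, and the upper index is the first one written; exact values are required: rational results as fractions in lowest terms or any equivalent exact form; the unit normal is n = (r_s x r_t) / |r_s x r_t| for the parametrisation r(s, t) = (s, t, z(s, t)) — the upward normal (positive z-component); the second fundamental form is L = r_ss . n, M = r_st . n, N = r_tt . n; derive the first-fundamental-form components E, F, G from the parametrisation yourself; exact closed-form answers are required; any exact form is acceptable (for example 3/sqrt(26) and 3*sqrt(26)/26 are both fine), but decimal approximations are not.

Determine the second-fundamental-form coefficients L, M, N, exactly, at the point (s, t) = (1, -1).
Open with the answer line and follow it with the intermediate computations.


Answer: L = 0, M = 0, N = sqrt(14)/7

z_s = -3, z_t = -2, z_ss = 0, z_st = 0, z_tt = 2
E = 10, F = 6, G = 5; answer radicand W^2 = 14
unnormalised second-form numerators: l = 0, m = 0, n = 2; L = l/sqrt(14), and similarly M = m/sqrt(W^2), N = n/sqrt(W^2)


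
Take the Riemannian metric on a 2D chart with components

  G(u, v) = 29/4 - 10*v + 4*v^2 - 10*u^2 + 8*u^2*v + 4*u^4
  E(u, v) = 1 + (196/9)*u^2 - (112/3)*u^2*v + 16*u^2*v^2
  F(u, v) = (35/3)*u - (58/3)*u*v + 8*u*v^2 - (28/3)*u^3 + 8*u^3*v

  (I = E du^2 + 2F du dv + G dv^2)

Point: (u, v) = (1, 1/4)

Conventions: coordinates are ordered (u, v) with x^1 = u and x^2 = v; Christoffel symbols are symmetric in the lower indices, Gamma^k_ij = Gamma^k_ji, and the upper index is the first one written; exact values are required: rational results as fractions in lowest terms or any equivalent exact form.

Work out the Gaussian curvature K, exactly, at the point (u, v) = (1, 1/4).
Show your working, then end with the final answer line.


E = 130/9, F = 0, G = 1, EG - F^2 = 130/9 at the point
E_u = 242/9, E_v = -88/3, F_u = -44/3, F_v = -22/3, G_u = 0, G_v = 0
E_vv = 32, F_uv = 26/3, G_uu = 32
Using the Brioschi determinant formula for K from the metric derivatives:
M1 = [[-E_vv/2 + F_uv - G_uu/2, E_u/2, F_u - E_v/2], [F_v - G_u/2, E, F], [G_v/2, F, G]] = [[-70/3, 121/9, 0], [-22/3, 130/9, 0], [0, 0, 1]]; det M1 = -2146/9
M2 = [[0, E_v/2, G_u/2], [E_v/2, E, F], [G_u/2, F, G]] = [[0, -44/3, 0], [-44/3, 130/9, 0], [0, 0, 1]]; det M2 = -1936/9
det M1 - det M2 = -70/3; K = -70/3 / (130/9)^2 = -189/1690

Answer: K = -189/1690


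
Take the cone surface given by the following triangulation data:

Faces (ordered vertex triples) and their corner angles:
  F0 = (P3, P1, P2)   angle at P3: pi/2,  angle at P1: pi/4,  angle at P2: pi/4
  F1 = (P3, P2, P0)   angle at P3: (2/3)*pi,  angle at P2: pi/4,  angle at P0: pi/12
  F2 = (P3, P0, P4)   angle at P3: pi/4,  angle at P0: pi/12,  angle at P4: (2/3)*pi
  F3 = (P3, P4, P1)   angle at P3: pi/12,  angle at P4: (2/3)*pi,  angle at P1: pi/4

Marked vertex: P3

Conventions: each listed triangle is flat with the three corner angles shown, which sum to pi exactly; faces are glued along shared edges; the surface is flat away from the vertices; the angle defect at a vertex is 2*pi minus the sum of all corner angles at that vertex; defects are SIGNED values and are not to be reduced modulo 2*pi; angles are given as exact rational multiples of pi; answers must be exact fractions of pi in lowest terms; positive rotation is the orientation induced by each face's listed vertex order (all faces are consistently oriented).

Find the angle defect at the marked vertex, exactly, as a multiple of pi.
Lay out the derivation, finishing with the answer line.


Sum of corner angles at P3: (3/2)*pi
defect = 2*pi - (3/2)*pi

Answer: defect(P3) = pi/2


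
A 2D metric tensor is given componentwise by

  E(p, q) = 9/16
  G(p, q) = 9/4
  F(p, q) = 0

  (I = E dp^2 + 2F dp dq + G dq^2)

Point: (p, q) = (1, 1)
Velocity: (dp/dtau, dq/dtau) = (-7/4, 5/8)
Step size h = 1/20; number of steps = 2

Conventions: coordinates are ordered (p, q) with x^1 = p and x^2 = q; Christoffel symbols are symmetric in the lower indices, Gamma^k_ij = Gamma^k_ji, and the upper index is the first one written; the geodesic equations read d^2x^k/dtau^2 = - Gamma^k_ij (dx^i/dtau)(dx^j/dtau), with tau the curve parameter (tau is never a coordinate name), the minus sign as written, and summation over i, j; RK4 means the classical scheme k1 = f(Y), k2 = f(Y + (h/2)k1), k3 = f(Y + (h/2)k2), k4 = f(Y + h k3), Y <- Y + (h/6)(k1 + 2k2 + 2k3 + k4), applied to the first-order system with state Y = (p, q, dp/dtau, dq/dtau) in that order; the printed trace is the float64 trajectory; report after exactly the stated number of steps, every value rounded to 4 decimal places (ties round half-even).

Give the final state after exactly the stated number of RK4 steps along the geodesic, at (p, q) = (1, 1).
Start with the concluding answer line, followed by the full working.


Answer: p = 0.8250, q = 1.0625, dp/dtau = -1.7500, dq/dtau = 0.6250

f(Y) = (dp/dtau, dq/dtau, -Gamma^p_ij Y'^i Y'^j, -Gamma^q_ij Y'^i Y'^j) with the Gammas evaluated at the stage position; h = 0.050000; intermediate values shown to 6 dp
step 0: p = 1.0000, q = 1.0000, dp/dtau = -1.7500, dq/dtau = 0.6250
step 1:
  k1: at (p, q) = (1.000000, 1.000000), (dp/dtau, dq/dtau) = (-1.750000, 0.625000); Gamma_ppp = 0.000000, Gamma_ppq = 0.000000, Gamma_pqq = 0.000000, Gamma_qpp = 0.000000, Gamma_qpq = 0.000000, Gamma_qqq = 0.000000; k1 = (-1.750000, 0.625000, 0.000000, 0.000000)
  k2: at (p, q) = (0.956250, 1.015625), (dp/dtau, dq/dtau) = (-1.750000, 0.625000); Gamma_ppp = 0.000000, Gamma_ppq = 0.000000, Gamma_pqq = 0.000000, Gamma_qpp = 0.000000, Gamma_qpq = 0.000000, Gamma_qqq = 0.000000; k2 = (-1.750000, 0.625000, 0.000000, 0.000000)
  k3: at (p, q) = (0.956250, 1.015625), (dp/dtau, dq/dtau) = (-1.750000, 0.625000); Gamma_ppp = 0.000000, Gamma_ppq = 0.000000, Gamma_pqq = 0.000000, Gamma_qpp = 0.000000, Gamma_qpq = 0.000000, Gamma_qqq = 0.000000; k3 = (-1.750000, 0.625000, 0.000000, 0.000000)
  k4: at (p, q) = (0.912500, 1.031250), (dp/dtau, dq/dtau) = (-1.750000, 0.625000); Gamma_ppp = 0.000000, Gamma_ppq = 0.000000, Gamma_pqq = 0.000000, Gamma_qpp = 0.000000, Gamma_qpq = 0.000000, Gamma_qqq = 0.000000; k4 = (-1.750000, 0.625000, 0.000000, 0.000000)
  Y <- Y + (h/6)(k1 + 2k2 + 2k3 + k4): p = 0.9125, q = 1.0312, dp/dtau = -1.7500, dq/dtau = 0.6250
step 2:
  k1: at (p, q) = (0.912500, 1.031250), (dp/dtau, dq/dtau) = (-1.750000, 0.625000); Gamma_ppp = 0.000000, Gamma_ppq = 0.000000, Gamma_pqq = 0.000000, Gamma_qpp = 0.000000, Gamma_qpq = 0.000000, Gamma_qqq = 0.000000; k1 = (-1.750000, 0.625000, 0.000000, 0.000000)
  k2: at (p, q) = (0.868750, 1.046875), (dp/dtau, dq/dtau) = (-1.750000, 0.625000); Gamma_ppp = 0.000000, Gamma_ppq = 0.000000, Gamma_pqq = 0.000000, Gamma_qpp = 0.000000, Gamma_qpq = 0.000000, Gamma_qqq = 0.000000; k2 = (-1.750000, 0.625000, 0.000000, 0.000000)
  k3: at (p, q) = (0.868750, 1.046875), (dp/dtau, dq/dtau) = (-1.750000, 0.625000); Gamma_ppp = 0.000000, Gamma_ppq = 0.000000, Gamma_pqq = 0.000000, Gamma_qpp = 0.000000, Gamma_qpq = 0.000000, Gamma_qqq = 0.000000; k3 = (-1.750000, 0.625000, 0.000000, 0.000000)
  k4: at (p, q) = (0.825000, 1.062500), (dp/dtau, dq/dtau) = (-1.750000, 0.625000); Gamma_ppp = 0.000000, Gamma_ppq = 0.000000, Gamma_pqq = 0.000000, Gamma_qpp = 0.000000, Gamma_qpq = 0.000000, Gamma_qqq = 0.000000; k4 = (-1.750000, 0.625000, 0.000000, 0.000000)
  Y <- Y + (h/6)(k1 + 2k2 + 2k3 + k4): p = 0.8250, q = 1.0625, dp/dtau = -1.7500, dq/dtau = 0.6250


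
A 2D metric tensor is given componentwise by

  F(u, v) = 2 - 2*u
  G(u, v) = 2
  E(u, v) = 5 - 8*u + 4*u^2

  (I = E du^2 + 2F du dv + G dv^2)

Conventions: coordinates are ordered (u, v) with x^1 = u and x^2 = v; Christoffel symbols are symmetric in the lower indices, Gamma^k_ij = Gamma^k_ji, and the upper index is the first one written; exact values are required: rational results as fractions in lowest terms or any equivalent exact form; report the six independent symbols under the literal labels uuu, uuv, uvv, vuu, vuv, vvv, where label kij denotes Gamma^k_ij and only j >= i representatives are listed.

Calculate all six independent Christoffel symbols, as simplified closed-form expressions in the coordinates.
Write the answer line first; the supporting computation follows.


Answer: Gamma_uuu = (2*u - 2)/(2*u^2 - 4*u + 3), Gamma_uuv = 0, Gamma_uvv = 0, Gamma_vuu = -1/(2*u^2 - 4*u + 3), Gamma_vuv = 0, Gamma_vvv = 0

E = 5 - 8*u + 4*u^2; F = 2 - 2*u; G = 2
Gamma^k_ij = (1/2) g^{kl} (d_i g_jl + d_j g_il - d_l g_ij), with g^inv = (1/(EG-F^2)) [[G, -F], [-F, E]]
first partials: E_u = -8 + 8*u, E_v = 0, F_u = -2, F_v = 0, G_u = 0, G_v = 0
D = EG - F^2 = 6 - 8*u + 4*u^2
expanded: Gamma^u_uu = (G E_u - 2F F_u + F E_v)/(2D), Gamma^u_uv = (G E_v - F G_u)/(2D), Gamma^u_vv = (2G F_v - G G_u - F G_v)/(2D), Gamma^v_uu = (2E F_u - E E_v - F E_u)/(2D), Gamma^v_uv = (E G_u - F E_v)/(2D), Gamma^v_vv = (E G_v - 2F F_v + F G_u)/(2D); substitute and cancel common factors


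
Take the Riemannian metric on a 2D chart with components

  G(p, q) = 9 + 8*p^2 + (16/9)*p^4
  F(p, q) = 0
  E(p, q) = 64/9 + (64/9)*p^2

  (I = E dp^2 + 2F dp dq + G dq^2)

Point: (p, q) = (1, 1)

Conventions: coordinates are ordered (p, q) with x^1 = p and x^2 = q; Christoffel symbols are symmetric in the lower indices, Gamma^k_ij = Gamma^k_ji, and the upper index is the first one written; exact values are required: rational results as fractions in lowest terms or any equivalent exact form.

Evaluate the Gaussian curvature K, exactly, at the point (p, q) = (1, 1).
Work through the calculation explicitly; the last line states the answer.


E = 128/9, F = 0, G = 169/9, EG - F^2 = 21632/81 at the point
E_p = 128/9, E_q = 0, F_p = 0, F_q = 0, G_p = 208/9, G_q = 0
E_qq = 0, F_pq = 0, G_pp = 112/3
By Brioschi, K is (det M1 - det M2) divided by (EG - F^2) squared.
M1 = [[-E_qq/2 + F_pq - G_pp/2, E_p/2, F_p - E_q/2], [F_q - G_p/2, E, F], [G_q/2, F, G]] = [[-56/3, 64/9, 0], [-104/9, 128/9, 0], [0, 0, 169/9]]; det M1 = -2509312/729
M2 = [[0, E_q/2, G_p/2], [E_q/2, E, F], [G_p/2, F, G]] = [[0, 0, 104/9], [0, 128/9, 0], [104/9, 0, 169/9]]; det M2 = -1384448/729
det M1 - det M2 = -1124864/729; K = -1124864/729 / (21632/81)^2 = -9/416

Answer: K = -9/416


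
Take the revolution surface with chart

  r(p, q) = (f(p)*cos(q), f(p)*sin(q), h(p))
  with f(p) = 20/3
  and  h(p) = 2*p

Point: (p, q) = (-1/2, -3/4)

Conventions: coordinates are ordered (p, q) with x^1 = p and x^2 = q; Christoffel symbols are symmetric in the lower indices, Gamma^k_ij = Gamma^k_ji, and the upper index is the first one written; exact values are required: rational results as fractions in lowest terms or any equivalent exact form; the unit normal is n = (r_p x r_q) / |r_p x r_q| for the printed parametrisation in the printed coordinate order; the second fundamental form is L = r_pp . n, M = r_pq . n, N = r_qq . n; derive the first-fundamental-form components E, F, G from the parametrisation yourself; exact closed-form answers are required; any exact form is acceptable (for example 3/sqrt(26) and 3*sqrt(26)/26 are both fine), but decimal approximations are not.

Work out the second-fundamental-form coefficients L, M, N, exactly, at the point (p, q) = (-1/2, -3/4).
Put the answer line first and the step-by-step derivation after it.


Answer: L = 0, M = 0, N = 20/3

f = 20/3, f' = 0, f'' = 0, h' = 2, h'' = 0
E = 4, F = 0, G = 400/9; answer radicand W^2 = 4
unnormalised second-form numerators: l = 0, m = 0, n = 40/3; L = l/sqrt(4), and similarly M = m/sqrt(W^2), N = n/sqrt(W^2)


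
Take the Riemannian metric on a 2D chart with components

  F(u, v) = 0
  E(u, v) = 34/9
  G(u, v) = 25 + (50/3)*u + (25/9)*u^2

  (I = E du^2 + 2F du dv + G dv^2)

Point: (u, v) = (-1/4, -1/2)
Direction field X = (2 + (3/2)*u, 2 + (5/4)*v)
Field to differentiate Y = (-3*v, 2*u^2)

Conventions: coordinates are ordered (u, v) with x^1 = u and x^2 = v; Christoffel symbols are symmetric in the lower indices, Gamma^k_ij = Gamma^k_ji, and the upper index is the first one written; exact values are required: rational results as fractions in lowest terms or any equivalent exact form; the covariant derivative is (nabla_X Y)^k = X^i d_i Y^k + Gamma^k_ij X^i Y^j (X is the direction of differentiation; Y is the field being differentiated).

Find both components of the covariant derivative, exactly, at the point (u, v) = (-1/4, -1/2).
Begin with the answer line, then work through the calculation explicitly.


Answer: (nabla_X Y)^u = -38929/8704, (nabla_X Y)^v = -141/176

E = 34/9, F = 0, G = 3025/144 at the point
E_u = 0, E_v = 0, F_u = 0, F_v = 0, G_u = 275/18, G_v = 0
EG - F^2 = 51425/648;  g^inv = (648/51425) * [[3025/144, 0], [0, 34/9]]
first-kind symbols [ij,l] = (1/2)(d_i g_jl + d_j g_il - d_l g_ij): [uu,u] = E_u/2 = 0, [uu,v] = F_u - E_v/2 = 0, [uv,u] = E_v/2 = 0, [uv,v] = G_u/2 = 275/36, [vv,u] = F_v - G_u/2 = -275/36, [vv,v] = G_v/2 = 0
Gamma^u_ij = (G*[ij,u] - F*[ij,v])/(EG - F^2), Gamma^v_ij = (E*[ij,v] - F*[ij,u])/(EG - F^2)
Gamma_uuu = 0, Gamma_uuv = 0, Gamma_uvv = -275/136, Gamma_vuu = 0, Gamma_vuv = 4/11, Gamma_vvv = 0
X = (13/8, 11/8), Y = (3/2, 1/8) at the point


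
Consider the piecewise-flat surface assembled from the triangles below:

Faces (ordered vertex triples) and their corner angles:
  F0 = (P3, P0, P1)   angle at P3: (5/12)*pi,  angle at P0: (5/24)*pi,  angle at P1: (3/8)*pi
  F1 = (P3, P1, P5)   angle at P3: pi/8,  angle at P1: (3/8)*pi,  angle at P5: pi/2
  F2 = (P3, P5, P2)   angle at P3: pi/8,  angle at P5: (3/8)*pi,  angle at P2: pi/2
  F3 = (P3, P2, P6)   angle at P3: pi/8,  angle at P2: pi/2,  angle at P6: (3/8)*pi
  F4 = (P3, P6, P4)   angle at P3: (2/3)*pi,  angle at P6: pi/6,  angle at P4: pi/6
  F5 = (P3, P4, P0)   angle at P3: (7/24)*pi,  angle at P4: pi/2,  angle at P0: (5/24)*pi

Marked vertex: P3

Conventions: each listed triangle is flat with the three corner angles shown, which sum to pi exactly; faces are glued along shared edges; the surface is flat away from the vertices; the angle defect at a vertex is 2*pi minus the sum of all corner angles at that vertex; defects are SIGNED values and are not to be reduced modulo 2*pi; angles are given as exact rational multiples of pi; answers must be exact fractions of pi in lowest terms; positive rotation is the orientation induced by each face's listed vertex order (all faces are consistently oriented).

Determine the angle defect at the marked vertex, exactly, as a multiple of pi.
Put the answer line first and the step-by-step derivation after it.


Answer: defect(P3) = pi/4

Sum of corner angles at P3: (7/4)*pi
defect = 2*pi - (7/4)*pi


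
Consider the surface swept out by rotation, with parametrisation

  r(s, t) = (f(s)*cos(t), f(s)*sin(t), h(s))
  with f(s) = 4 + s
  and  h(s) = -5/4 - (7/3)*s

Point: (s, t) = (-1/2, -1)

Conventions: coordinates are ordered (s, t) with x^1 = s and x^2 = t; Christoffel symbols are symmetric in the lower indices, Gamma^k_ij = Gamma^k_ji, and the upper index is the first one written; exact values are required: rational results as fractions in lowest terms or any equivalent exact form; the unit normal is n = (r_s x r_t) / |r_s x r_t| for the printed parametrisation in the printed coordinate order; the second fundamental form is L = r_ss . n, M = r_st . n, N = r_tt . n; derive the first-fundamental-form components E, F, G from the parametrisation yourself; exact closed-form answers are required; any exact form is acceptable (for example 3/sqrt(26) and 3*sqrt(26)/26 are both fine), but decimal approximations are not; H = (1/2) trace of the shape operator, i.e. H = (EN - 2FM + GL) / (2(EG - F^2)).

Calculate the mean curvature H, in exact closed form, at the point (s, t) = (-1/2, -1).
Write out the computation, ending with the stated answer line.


f = 7/2, f' = 1, f'' = 0, h' = -7/3, h'' = 0
E = 58/9, F = 0, G = 49/4; answer radicand W^2 = 58/9
unnormalised second-form numerators: l = 0, m = 0, n = -49/6; L = l/sqrt(58/9), and similarly M = m/sqrt(W^2), N = n/sqrt(W^2)
H = (E*n - 2*F*m + G*l) / (2*(EG - F^2)*sqrt(W^2)); E*n - 2*F*m + G*l = -1421/27, EG - F^2 = 1421/18, so H = (-1/3)/sqrt(58/9)

Answer: H = -sqrt(58)/58


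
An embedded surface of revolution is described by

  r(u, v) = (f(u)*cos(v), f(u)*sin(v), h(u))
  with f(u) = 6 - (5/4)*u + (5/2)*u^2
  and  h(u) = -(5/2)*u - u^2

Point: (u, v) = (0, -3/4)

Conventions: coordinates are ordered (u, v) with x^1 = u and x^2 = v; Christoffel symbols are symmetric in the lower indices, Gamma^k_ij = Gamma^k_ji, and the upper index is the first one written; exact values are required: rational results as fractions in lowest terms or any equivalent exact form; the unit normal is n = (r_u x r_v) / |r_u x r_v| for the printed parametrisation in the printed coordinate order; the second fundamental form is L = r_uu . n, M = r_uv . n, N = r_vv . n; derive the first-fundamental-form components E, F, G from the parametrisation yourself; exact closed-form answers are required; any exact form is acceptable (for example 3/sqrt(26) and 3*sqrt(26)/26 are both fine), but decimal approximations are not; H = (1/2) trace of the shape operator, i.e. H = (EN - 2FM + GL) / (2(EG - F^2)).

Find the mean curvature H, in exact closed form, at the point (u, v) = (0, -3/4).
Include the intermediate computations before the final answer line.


f = 6, f' = -5/4, f'' = 5, h' = -5/2, h'' = -2
E = 125/16, F = 0, G = 36; answer radicand W^2 = 125/16
unnormalised second-form numerators: l = 15, m = 0, n = -15; L = l/sqrt(125/16), and similarly M = m/sqrt(W^2), N = n/sqrt(W^2)
H = (E*n - 2*F*m + G*l) / (2*(EG - F^2)*sqrt(W^2)); E*n - 2*F*m + G*l = 6765/16, EG - F^2 = 1125/4, so H = (451/600)/sqrt(125/16)

Answer: H = 451*sqrt(5)/3750


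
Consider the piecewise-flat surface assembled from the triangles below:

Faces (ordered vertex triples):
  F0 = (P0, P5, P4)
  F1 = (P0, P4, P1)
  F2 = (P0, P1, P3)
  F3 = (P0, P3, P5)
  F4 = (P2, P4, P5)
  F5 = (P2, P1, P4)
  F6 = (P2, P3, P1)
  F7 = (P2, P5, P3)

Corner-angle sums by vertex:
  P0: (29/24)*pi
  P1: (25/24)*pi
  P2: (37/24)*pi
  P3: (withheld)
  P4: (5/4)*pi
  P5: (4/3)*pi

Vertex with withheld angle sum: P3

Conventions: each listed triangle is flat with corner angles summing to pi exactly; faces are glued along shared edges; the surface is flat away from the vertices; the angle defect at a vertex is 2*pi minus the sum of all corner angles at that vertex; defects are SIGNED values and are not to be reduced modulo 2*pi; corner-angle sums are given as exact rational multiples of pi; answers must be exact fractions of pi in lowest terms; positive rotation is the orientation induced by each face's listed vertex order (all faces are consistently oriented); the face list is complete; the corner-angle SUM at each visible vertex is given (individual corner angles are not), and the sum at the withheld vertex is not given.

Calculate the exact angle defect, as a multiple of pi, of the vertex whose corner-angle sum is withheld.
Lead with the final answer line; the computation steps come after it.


Answer: defect(P3) = (3/8)*pi

V = 6, E = 12, F = 8; chi = V - E + F = 2
Gauss-Bonnet: total defect = 2*pi*chi = 4*pi; visible defects sum to (29/8)*pi


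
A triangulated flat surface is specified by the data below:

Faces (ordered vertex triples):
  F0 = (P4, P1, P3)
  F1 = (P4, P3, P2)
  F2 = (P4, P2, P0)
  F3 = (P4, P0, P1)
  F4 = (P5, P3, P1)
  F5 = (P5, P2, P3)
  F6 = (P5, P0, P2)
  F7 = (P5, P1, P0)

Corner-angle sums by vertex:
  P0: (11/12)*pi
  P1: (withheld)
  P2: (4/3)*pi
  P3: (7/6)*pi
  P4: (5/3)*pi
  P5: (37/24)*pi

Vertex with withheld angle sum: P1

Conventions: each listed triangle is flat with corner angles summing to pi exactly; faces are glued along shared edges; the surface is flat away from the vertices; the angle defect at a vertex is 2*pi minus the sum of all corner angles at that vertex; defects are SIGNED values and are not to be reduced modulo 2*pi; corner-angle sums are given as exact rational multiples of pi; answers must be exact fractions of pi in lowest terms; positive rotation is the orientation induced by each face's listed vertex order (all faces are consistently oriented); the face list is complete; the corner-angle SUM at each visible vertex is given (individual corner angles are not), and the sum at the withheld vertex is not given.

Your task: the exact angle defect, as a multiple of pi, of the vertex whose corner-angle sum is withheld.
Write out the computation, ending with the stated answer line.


V = 6, E = 12, F = 8; chi = V - E + F = 2
Gauss-Bonnet: total defect = 2*pi*chi = 4*pi; visible defects sum to (27/8)*pi

Answer: defect(P1) = (5/8)*pi


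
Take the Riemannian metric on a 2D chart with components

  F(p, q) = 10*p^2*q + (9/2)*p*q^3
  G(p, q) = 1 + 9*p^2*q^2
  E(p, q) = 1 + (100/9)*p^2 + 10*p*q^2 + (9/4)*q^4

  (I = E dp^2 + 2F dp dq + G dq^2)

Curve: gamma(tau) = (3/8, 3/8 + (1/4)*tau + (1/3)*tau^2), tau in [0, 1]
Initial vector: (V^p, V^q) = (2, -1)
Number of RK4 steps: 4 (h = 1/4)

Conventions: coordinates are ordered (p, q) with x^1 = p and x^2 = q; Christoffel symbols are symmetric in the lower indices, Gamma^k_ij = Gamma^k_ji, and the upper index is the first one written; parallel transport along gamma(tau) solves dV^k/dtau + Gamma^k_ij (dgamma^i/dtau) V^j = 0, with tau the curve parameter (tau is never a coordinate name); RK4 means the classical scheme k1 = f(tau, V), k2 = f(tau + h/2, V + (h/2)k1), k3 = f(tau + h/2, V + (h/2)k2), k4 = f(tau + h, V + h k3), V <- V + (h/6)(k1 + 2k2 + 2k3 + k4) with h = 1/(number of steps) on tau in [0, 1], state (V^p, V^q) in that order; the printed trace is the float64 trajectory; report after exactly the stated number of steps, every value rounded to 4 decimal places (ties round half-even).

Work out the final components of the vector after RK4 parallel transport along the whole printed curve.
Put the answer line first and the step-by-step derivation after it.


Answer: V^p = 1.5281, V^q = -1.1805

gamma'(tau) = (0, 1/4 + (2/3)*tau); f(tau, V)^k = -Gamma^k_ij(gamma(tau)) gamma'^i(tau) V^j; h = 1/4; intermediate values shown to 6 dp
curve data and Christoffel symbols at the stage parameters:
  tau = 0.000000: gamma = (0.375000, 0.375000), gamma' = (0.000000, 0.250000); Gamma_ppp = 1.470207, Gamma_ppq = 0.496195, Gamma_pqq = 0.496195, Gamma_qpp = 0.424552, Gamma_qpq = 0.143286, Gamma_qqq = 0.143286
  tau = 0.125000: gamma = (0.375000, 0.411458), gamma' = (0.000000, 0.333333); Gamma_ppp = 1.442168, Gamma_ppq = 0.534053, Gamma_pqq = 0.486732, Gamma_qpp = 0.443876, Gamma_qpq = 0.164373, Gamma_qqq = 0.149808
  tau = 0.250000: gamma = (0.375000, 0.458333), gamma' = (0.000000, 0.416667); Gamma_ppp = 1.404152, Gamma_ppq = 0.579213, Gamma_pqq = 0.473901, Gamma_qpp = 0.462599, Gamma_qpq = 0.190822, Gamma_qqq = 0.156127
  tau = 0.375000: gamma = (0.375000, 0.515625), gamma' = (0.000000, 0.500000); Gamma_ppp = 1.355352, Gamma_ppq = 0.628968, Gamma_pqq = 0.457431, Gamma_qpp = 0.476837, Gamma_qpq = 0.221282, Gamma_qqq = 0.160932
  tau = 0.500000: gamma = (0.375000, 0.583333), gamma' = (0.000000, 0.583333); Gamma_ppp = 1.295453, Gamma_ppq = 0.680113, Gamma_pqq = 0.437216, Gamma_qpp = 0.482921, Gamma_qpq = 0.253533, Gamma_qqq = 0.162986
  tau = 0.625000: gamma = (0.375000, 0.661458), gamma' = (0.000000, 0.666667); Gamma_ppp = 1.224881, Gamma_ppq = 0.729187, Gamma_pqq = 0.413397, Gamma_qpp = 0.478145, Gamma_qpq = 0.284646, Gamma_qqq = 0.161374
  tau = 0.750000: gamma = (0.375000, 0.750000), gamma' = (0.000000, 0.750000); Gamma_ppp = 1.144932, Gamma_ppq = 0.772829, Gamma_pqq = 0.386415, Gamma_qpp = 0.461391, Gamma_qpq = 0.311439, Gamma_qqq = 0.155719
  tau = 0.875000: gamma = (0.375000, 0.848958), gamma' = (0.000000, 0.833333); Gamma_ppp = 1.057736, Gamma_ppq = 0.808176, Gamma_pqq = 0.356986, Gamma_qpp = 0.433367, Gamma_qpq = 0.331120, Gamma_qqq = 0.146261
  tau = 1.000000: gamma = (0.375000, 0.958333), gamma' = (0.000000, 0.916667); Gamma_ppp = 0.966032, Gamma_ppq = 0.833203, Gamma_pqq = 0.326036, Gamma_qpp = 0.396370, Gamma_qpq = 0.341869, Gamma_qqq = 0.133775
step 0: V^p = 2.0000, V^q = -1.0000
step 1: k1 = (-0.124049, -0.035822), k2 = (-0.190305, -0.058573), k3 = (-0.188369, -0.057977), k4 = (-0.270991, -0.089278); V <- V + (h/6)(k1 + 2k2 + 2k3 + k4): V^p = 1.9520, V^q = -1.0149
step 2: k1 = (-0.270683, -0.089177), k2 = (-0.368548, -0.129662), k3 = (-0.363544, -0.127901), k4 = (-0.471354, -0.175712); V <- V + (h/6)(k1 + 2k2 + 2k3 + k4): V^p = 1.8601, V^q = -1.0474
step 3: k1 = (-0.470808, -0.175508), k2 = (-0.580896, -0.226759), k3 = (-0.572441, -0.223458), k4 = (-0.675435, -0.272190); V <- V + (h/6)(k1 + 2k2 + 2k3 + k4): V^p = 1.7162, V^q = -1.1036
step 4: k1 = (-0.674905, -0.271976), k2 = (-0.760580, -0.311619), k3 = (-0.751893, -0.308060), k4 = (-0.814357, -0.334136); V <- V + (h/6)(k1 + 2k2 + 2k3 + k4): V^p = 1.5281, V^q = -1.1805


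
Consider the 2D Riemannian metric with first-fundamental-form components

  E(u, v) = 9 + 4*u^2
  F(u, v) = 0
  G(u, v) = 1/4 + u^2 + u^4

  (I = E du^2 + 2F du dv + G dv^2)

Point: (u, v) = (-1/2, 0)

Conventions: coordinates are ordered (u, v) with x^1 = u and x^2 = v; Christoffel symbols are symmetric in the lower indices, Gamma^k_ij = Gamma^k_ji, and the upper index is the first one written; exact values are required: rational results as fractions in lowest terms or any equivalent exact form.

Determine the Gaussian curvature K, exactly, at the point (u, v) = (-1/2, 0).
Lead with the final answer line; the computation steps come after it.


Answer: K = -6/25

E = 10, F = 0, G = 9/16, EG - F^2 = 45/8 at the point
E_u = -4, E_v = 0, F_u = 0, F_v = 0, G_u = -3/2, G_v = 0
E_vv = 0, F_uv = 0, G_uu = 5
Evaluate Brioschi's two determinant matrices M1, M2 and divide by (EG - F^2)^2.
M1 = [[-E_vv/2 + F_uv - G_uu/2, E_u/2, F_u - E_v/2], [F_v - G_u/2, E, F], [G_v/2, F, G]] = [[-5/2, -2, 0], [3/4, 10, 0], [0, 0, 9/16]]; det M1 = -423/32
M2 = [[0, E_v/2, G_u/2], [E_v/2, E, F], [G_u/2, F, G]] = [[0, 0, -3/4], [0, 10, 0], [-3/4, 0, 9/16]]; det M2 = -45/8
det M1 - det M2 = -243/32; K = -243/32 / (45/8)^2 = -6/25


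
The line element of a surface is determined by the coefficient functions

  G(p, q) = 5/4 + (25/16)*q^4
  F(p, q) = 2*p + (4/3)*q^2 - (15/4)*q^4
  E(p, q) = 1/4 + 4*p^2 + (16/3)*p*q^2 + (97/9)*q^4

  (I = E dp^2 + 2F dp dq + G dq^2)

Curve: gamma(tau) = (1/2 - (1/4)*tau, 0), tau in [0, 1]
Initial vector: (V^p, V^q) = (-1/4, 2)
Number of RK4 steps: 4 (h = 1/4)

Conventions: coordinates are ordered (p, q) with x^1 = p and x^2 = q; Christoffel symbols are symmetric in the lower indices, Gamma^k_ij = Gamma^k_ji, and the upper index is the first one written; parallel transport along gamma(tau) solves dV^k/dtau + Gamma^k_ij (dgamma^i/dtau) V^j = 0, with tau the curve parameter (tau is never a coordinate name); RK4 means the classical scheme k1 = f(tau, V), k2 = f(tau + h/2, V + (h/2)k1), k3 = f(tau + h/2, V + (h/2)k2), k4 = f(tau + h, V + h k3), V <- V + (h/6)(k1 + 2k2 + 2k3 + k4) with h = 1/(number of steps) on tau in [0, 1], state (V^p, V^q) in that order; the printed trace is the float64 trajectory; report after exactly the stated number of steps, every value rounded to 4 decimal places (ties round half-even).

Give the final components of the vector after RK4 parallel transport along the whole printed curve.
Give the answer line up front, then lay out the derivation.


Answer: V^p = -0.3062, V^q = 1.9225

gamma'(tau) = (-1/4, 0); f(tau, V)^k = -Gamma^k_ij(gamma(tau)) gamma'^i(tau) V^j; h = 1/4; intermediate values shown to 6 dp
curve data and Christoffel symbols at the stage parameters:
  tau = 0.000000: gamma = (0.500000, 0.000000), gamma' = (-0.250000, 0.000000); Gamma_ppp = 0.888889, Gamma_ppq = 0.000000, Gamma_pqq = 0.000000, Gamma_qpp = 0.888889, Gamma_qpq = 0.000000, Gamma_qqq = 0.000000
  tau = 0.125000: gamma = (0.468750, 0.000000), gamma' = (-0.250000, 0.000000); Gamma_ppp = 0.880734, Gamma_ppq = 0.000000, Gamma_pqq = 0.000000, Gamma_qpp = 0.939450, Gamma_qpq = 0.000000, Gamma_qqq = 0.000000
  tau = 0.250000: gamma = (0.437500, 0.000000), gamma' = (-0.250000, 0.000000); Gamma_ppp = 0.868217, Gamma_ppq = 0.000000, Gamma_pqq = 0.000000, Gamma_qpp = 0.992248, Gamma_qpq = 0.000000, Gamma_qqq = 0.000000
  tau = 0.375000: gamma = (0.406250, 0.000000), gamma' = (-0.250000, 0.000000); Gamma_ppp = 0.850716, Gamma_ppq = 0.000000, Gamma_pqq = 0.000000, Gamma_qpp = 1.047035, Gamma_qpq = 0.000000, Gamma_qqq = 0.000000
  tau = 0.500000: gamma = (0.375000, 0.000000), gamma' = (-0.250000, 0.000000); Gamma_ppp = 0.827586, Gamma_ppq = 0.000000, Gamma_pqq = 0.000000, Gamma_qpp = 1.103448, Gamma_qpq = 0.000000, Gamma_qqq = 0.000000
  tau = 0.625000: gamma = (0.343750, 0.000000), gamma' = (-0.250000, 0.000000); Gamma_ppp = 0.798186, Gamma_ppq = 0.000000, Gamma_pqq = 0.000000, Gamma_qpp = 1.160998, Gamma_qpq = 0.000000, Gamma_qqq = 0.000000
  tau = 0.750000: gamma = (0.312500, 0.000000), gamma' = (-0.250000, 0.000000); Gamma_ppp = 0.761905, Gamma_ppq = 0.000000, Gamma_pqq = 0.000000, Gamma_qpp = 1.219048, Gamma_qpq = 0.000000, Gamma_qqq = 0.000000
  tau = 0.875000: gamma = (0.281250, 0.000000), gamma' = (-0.250000, 0.000000); Gamma_ppp = 0.718204, Gamma_ppq = 0.000000, Gamma_pqq = 0.000000, Gamma_qpp = 1.276808, Gamma_qpq = 0.000000, Gamma_qqq = 0.000000
  tau = 1.000000: gamma = (0.250000, 0.000000), gamma' = (-0.250000, 0.000000); Gamma_ppp = 0.666667, Gamma_ppq = 0.000000, Gamma_pqq = 0.000000, Gamma_qpp = 1.333333, Gamma_qpq = 0.000000, Gamma_qqq = 0.000000
step 0: V^p = -0.2500, V^q = 2.0000
step 1: k1 = (-0.055556, -0.055556), k2 = (-0.056575, -0.060347), k3 = (-0.056603, -0.060377), k4 = (-0.057335, -0.065526); V <- V + (h/6)(k1 + 2k2 + 2k3 + k4): V^p = -0.2641, V^q = 1.9849
step 2: k1 = (-0.057332, -0.065522), k2 = (-0.057700, -0.071016), k3 = (-0.057710, -0.071028), k4 = (-0.057634, -0.076845); V <- V + (h/6)(k1 + 2k2 + 2k3 + k4): V^p = -0.2785, V^q = 1.9671
step 3: k1 = (-0.057630, -0.076839), k2 = (-0.057020, -0.082938), k3 = (-0.057005, -0.082916), k4 = (-0.055770, -0.089232); V <- V + (h/6)(k1 + 2k2 + 2k3 + k4): V^p = -0.2928, V^q = 1.9464
step 4: k1 = (-0.055766, -0.089225), k2 = (-0.053819, -0.095678), k3 = (-0.053775, -0.095600), k4 = (-0.051036, -0.102071); V <- V + (h/6)(k1 + 2k2 + 2k3 + k4): V^p = -0.3062, V^q = 1.9225
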